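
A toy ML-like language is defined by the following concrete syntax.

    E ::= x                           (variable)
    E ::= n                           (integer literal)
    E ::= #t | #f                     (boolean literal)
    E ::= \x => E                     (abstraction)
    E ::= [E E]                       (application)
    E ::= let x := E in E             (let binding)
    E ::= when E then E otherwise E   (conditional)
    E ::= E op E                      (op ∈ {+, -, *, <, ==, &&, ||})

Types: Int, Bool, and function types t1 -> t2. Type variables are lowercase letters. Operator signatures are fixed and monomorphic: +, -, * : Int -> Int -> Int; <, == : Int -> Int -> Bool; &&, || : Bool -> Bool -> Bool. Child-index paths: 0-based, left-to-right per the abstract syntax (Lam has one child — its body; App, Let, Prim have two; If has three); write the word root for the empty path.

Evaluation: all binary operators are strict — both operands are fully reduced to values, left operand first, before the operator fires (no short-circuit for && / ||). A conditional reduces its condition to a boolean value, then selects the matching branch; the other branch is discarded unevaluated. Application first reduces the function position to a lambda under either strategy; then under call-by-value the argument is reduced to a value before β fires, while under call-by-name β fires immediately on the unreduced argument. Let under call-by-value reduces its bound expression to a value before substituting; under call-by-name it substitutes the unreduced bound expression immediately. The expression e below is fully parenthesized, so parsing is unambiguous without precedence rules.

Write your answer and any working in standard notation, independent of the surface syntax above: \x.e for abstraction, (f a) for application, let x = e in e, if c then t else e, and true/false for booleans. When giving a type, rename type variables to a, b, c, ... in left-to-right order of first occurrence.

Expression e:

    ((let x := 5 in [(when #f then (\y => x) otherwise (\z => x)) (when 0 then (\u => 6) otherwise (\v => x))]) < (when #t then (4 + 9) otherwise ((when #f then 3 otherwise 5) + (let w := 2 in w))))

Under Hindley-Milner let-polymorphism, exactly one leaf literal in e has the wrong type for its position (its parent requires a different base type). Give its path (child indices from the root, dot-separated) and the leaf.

Answer: 0.1.1.0 : 0

Working:
let x : Int
  unify Bool ~ Bool
x : Int
\y._ : a -> Int
x : Int
\z._ : b -> Int
  unify a -> Int ~ b -> Int
  unify a ~ b
  unify Int ~ Int
  unify Int ~ Bool
  FAIL: mismatch Int ~ Bool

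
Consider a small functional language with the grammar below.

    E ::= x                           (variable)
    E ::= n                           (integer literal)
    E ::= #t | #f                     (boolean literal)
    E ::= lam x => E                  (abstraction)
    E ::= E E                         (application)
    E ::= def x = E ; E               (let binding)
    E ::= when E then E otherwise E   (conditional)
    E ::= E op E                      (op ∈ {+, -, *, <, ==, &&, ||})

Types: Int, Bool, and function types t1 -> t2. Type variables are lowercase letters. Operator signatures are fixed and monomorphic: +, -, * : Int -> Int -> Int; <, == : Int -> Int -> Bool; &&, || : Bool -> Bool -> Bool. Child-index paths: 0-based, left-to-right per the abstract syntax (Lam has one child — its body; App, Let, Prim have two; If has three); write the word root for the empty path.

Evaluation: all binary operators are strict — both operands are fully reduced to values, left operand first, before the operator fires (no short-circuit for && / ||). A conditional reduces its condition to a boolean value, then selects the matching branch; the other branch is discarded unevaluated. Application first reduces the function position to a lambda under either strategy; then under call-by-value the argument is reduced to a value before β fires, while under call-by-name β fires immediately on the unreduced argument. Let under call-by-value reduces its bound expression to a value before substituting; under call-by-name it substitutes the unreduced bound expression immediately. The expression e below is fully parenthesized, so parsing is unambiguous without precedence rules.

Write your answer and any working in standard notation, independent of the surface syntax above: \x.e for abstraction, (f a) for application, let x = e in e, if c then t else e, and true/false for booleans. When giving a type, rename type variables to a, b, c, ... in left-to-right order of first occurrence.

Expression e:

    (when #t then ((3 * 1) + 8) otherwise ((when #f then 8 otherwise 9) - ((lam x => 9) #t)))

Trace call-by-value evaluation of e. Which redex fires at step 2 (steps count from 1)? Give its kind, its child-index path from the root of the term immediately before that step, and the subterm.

Answer: delta at 0 : (3 * 1)

Trace:
step 0: (if true then ((3 * 1) + 8) else ((if false then 8 else 9) - ((\x.9) true)))
step 1: [if@root] ((3 * 1) + 8)
step 2: [delta@0] (3 + 8)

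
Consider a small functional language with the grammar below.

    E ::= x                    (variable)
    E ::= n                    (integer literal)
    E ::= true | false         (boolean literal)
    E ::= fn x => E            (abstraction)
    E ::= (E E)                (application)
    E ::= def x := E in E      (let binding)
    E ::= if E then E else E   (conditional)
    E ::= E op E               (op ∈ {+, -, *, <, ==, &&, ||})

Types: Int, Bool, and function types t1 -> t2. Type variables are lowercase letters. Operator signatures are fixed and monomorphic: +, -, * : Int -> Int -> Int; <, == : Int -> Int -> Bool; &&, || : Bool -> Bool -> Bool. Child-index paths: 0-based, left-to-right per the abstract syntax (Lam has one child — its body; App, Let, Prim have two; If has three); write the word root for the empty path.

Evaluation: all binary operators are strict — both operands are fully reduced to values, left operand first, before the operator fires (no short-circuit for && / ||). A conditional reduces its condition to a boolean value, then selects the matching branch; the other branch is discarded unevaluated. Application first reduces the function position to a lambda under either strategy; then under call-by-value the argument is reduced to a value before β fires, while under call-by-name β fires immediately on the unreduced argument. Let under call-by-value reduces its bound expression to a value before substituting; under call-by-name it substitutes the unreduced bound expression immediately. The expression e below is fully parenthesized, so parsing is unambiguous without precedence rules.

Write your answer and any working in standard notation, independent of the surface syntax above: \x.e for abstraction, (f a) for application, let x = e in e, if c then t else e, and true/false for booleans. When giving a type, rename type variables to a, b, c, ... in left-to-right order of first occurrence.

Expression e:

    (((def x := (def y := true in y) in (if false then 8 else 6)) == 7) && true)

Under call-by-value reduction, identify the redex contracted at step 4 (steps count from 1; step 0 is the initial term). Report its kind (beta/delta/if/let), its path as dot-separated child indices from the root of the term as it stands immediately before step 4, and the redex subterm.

Answer: delta at 0 : (6 == 7)

Trace:
step 0: (((let x = (let y = true in y) in (if false then 8 else 6)) == 7) && true)
step 1: [let@0.0.0] (((let x = true in (if false then 8 else 6)) == 7) && true)
step 2: [let@0.0] (((if false then 8 else 6) == 7) && true)
step 3: [if@0.0] ((6 == 7) && true)
step 4: [delta@0] (false && true)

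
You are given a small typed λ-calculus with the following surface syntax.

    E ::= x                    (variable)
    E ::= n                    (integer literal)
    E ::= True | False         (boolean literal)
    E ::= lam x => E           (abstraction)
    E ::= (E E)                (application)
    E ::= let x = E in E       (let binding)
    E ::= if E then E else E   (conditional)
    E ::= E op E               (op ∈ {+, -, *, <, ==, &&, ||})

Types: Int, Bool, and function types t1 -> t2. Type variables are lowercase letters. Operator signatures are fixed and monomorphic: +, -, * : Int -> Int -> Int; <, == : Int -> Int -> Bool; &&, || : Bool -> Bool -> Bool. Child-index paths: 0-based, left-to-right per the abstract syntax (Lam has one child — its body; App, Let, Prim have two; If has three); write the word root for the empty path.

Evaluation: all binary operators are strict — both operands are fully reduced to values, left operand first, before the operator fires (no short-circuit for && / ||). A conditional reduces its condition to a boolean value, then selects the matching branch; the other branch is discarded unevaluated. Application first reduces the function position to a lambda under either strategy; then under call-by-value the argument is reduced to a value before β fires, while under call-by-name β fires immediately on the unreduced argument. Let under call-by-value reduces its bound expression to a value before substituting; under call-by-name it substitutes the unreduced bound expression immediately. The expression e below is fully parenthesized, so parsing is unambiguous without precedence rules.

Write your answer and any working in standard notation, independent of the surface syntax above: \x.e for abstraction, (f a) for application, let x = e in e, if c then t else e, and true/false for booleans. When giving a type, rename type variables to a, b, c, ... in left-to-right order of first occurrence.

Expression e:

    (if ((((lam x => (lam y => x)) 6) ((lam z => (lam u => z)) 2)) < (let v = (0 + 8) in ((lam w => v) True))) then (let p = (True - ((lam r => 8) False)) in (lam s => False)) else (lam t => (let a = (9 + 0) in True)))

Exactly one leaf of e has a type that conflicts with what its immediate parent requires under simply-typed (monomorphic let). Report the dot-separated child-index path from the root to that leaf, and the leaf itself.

Trace:
x : a
\y._ : b -> a
\x._ : a -> b -> a
  unify a -> b -> a ~ Int -> c
  unify a ~ Int
  unify b -> Int ~ c
_ _ : b -> Int
z : d
\u._ : e -> d
\z._ : d -> e -> d
  unify d -> e -> d ~ Int -> f
  unify d ~ Int
  unify e -> Int ~ f
_ _ : e -> Int
  unify b -> Int ~ (e -> Int) -> g
  unify b ~ e -> Int
  unify Int ~ g
_ _ : Int
  unify Int ~ Int
  unify Int ~ Int
  unify Int ~ Int
let v : Int
v : Int
\w._ : h -> Int
  unify h -> Int ~ Bool -> i
  unify h ~ Bool
  unify Int ~ i
_ _ : Int
  unify Int ~ Int
  unify Bool ~ Bool
  unify Bool ~ Int
  FAIL: mismatch Bool ~ Int

Answer: 1.0.0 : true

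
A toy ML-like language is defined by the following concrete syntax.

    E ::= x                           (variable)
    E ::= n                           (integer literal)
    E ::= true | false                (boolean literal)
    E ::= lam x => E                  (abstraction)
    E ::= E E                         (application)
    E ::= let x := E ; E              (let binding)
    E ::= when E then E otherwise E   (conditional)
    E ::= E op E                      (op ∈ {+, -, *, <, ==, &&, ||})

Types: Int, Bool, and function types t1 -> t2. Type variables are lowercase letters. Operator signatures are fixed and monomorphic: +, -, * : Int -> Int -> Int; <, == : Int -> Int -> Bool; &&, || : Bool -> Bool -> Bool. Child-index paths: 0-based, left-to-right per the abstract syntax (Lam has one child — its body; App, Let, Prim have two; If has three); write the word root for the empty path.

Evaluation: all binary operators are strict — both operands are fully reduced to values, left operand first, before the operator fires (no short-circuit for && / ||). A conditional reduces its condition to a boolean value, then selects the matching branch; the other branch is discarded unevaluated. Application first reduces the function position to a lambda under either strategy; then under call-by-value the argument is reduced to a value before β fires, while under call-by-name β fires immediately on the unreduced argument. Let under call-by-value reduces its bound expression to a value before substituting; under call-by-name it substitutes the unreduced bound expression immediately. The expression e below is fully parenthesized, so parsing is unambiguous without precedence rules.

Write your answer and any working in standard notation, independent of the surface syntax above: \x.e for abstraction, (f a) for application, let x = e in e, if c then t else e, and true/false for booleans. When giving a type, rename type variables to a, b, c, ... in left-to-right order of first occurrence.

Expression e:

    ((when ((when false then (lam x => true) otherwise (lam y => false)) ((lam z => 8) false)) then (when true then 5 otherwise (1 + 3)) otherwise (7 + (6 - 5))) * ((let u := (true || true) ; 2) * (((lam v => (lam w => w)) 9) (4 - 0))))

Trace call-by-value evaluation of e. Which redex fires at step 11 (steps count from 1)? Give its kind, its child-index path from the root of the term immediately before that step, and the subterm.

Answer: beta at 1.1 : ((\w.w) 4)

Derivation:
step 0: ((if ((if false then (\x.true) else (\y.false)) ((\z.8) false)) then (if true then 5 else (1 + 3)) else (7 + (6 - 5))) * ((let u = (true || true) in 2) * (((\v.(\w.w)) 9) (4 - 0))))
step 1: [if@0.0.0] ((if ((\y.false) ((\z.8) false)) then (if true then 5 else (1 + 3)) else (7 + (6 - 5))) * ((let u = (true || true) in 2) * (((\v.(\w.w)) 9) (4 - 0))))
step 2: [beta@0.0.1] ((if ((\y.false) 8) then (if true then 5 else (1 + 3)) else (7 + (6 - 5))) * ((let u = (true || true) in 2) * (((\v.(\w.w)) 9) (4 - 0))))
step 3: [beta@0.0] ((if false then (if true then 5 else (1 + 3)) else (7 + (6 - 5))) * ((let u = (true || true) in 2) * (((\v.(\w.w)) 9) (4 - 0))))
step 4: [if@0] ((7 + (6 - 5)) * ((let u = (true || true) in 2) * (((\v.(\w.w)) 9) (4 - 0))))
step 5: [delta@0.1] ((7 + 1) * ((let u = (true || true) in 2) * (((\v.(\w.w)) 9) (4 - 0))))
step 6: [delta@0] (8 * ((let u = (true || true) in 2) * (((\v.(\w.w)) 9) (4 - 0))))
step 7: [delta@1.0.0] (8 * ((let u = true in 2) * (((\v.(\w.w)) 9) (4 - 0))))
step 8: [let@1.0] (8 * (2 * (((\v.(\w.w)) 9) (4 - 0))))
step 9: [beta@1.1.0] (8 * (2 * ((\w.w) (4 - 0))))
step 10: [delta@1.1.1] (8 * (2 * ((\w.w) 4)))
step 11: [beta@1.1] (8 * (2 * 4))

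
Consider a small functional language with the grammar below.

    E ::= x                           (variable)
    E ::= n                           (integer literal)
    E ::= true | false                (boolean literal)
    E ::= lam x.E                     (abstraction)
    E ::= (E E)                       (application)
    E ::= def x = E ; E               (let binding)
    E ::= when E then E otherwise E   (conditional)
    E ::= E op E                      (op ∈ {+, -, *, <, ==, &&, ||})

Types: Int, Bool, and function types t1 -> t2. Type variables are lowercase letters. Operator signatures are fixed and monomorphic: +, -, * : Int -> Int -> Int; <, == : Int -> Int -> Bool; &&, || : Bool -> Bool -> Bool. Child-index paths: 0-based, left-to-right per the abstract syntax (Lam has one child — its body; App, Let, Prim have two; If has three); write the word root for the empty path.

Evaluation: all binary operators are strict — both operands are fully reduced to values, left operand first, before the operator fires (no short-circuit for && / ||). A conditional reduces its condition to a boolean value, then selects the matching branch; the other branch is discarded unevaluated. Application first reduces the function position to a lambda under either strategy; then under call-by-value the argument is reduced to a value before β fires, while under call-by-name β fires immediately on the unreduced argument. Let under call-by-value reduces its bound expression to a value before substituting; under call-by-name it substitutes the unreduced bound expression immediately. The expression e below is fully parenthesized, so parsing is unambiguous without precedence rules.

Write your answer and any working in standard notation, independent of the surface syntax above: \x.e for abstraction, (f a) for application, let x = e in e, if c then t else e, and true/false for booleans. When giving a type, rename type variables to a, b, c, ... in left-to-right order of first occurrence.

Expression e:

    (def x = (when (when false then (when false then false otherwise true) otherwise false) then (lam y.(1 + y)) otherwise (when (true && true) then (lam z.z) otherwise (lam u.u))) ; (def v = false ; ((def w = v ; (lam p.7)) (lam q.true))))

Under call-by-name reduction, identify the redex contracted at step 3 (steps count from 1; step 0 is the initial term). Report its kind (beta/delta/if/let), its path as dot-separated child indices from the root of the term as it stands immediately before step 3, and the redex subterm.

Working:
step 0: (let x = (if (if false then (if false then false else true) else false) then (\y.(1 + y)) else (if (true && true) then (\z.z) else (\u.u))) in (let v = false in ((let w = v in (\p.7)) (\q.true))))
step 1: [let@root] (let v = false in ((let w = v in (\p.7)) (\q.true)))
step 2: [let@root] ((let w = false in (\p.7)) (\q.true))
step 3: [let@0] ((\p.7) (\q.true))

Answer: let at 0 : (let w = false in (\p.7))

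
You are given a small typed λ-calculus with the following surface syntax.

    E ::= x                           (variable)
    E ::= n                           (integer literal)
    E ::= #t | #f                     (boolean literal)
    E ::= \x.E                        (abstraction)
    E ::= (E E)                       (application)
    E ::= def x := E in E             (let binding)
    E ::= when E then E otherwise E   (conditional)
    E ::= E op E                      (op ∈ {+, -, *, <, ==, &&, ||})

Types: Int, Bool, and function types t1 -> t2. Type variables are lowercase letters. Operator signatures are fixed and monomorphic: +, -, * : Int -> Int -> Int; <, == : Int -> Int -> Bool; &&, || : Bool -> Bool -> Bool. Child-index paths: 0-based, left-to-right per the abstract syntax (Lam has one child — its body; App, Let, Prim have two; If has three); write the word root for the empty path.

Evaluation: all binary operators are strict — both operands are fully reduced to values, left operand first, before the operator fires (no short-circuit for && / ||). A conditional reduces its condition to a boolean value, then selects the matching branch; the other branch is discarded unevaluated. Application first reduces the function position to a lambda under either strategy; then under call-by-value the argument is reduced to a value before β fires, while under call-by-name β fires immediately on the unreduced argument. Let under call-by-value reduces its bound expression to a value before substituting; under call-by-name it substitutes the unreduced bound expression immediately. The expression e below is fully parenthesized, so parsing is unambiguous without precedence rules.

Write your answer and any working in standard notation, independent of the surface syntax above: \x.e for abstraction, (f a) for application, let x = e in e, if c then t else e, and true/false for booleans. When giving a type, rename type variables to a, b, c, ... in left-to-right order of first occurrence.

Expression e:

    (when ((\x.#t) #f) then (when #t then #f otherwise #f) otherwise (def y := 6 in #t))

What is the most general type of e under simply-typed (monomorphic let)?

Answer: Bool

Trace:
\x._ : a -> Bool
  unify a -> Bool ~ Bool -> b
  unify a ~ Bool
  unify Bool ~ b
_ _ : Bool
  unify Bool ~ Bool
  unify Bool ~ Bool
  unify Bool ~ Bool
let y : Int
  unify Bool ~ Bool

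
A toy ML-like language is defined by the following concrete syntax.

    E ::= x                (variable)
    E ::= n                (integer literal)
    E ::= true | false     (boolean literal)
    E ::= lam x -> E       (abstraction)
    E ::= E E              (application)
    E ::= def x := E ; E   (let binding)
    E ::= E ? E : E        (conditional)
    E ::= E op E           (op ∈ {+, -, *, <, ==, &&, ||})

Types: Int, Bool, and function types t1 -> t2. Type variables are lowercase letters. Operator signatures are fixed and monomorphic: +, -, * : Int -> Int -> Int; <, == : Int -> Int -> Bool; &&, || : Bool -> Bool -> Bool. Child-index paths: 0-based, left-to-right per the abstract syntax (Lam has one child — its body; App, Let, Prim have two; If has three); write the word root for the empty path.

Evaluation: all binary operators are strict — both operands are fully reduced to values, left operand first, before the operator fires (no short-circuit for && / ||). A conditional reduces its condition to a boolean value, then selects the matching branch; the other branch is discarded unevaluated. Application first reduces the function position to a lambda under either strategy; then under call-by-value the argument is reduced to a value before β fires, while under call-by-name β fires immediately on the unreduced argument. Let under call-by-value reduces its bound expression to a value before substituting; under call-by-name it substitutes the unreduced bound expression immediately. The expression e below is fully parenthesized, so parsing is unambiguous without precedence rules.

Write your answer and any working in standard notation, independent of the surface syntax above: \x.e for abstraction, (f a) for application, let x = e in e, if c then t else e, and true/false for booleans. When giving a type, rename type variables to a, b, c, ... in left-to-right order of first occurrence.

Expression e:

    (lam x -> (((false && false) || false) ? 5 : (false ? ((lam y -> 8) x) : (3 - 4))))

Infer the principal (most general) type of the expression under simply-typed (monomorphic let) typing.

Answer: a -> Int

Derivation:
  unify Bool ~ Bool
  unify Bool ~ Bool
  unify Bool ~ Bool
  unify Bool ~ Bool
  unify Bool ~ Bool
  unify Bool ~ Bool
\y._ : b -> Int
x : a
  unify b -> Int ~ a -> c
  unify b ~ a
  unify Int ~ c
_ _ : Int
  unify Int ~ Int
  unify Int ~ Int
  unify Int ~ Int
  unify Int ~ Int
\x._ : a -> Int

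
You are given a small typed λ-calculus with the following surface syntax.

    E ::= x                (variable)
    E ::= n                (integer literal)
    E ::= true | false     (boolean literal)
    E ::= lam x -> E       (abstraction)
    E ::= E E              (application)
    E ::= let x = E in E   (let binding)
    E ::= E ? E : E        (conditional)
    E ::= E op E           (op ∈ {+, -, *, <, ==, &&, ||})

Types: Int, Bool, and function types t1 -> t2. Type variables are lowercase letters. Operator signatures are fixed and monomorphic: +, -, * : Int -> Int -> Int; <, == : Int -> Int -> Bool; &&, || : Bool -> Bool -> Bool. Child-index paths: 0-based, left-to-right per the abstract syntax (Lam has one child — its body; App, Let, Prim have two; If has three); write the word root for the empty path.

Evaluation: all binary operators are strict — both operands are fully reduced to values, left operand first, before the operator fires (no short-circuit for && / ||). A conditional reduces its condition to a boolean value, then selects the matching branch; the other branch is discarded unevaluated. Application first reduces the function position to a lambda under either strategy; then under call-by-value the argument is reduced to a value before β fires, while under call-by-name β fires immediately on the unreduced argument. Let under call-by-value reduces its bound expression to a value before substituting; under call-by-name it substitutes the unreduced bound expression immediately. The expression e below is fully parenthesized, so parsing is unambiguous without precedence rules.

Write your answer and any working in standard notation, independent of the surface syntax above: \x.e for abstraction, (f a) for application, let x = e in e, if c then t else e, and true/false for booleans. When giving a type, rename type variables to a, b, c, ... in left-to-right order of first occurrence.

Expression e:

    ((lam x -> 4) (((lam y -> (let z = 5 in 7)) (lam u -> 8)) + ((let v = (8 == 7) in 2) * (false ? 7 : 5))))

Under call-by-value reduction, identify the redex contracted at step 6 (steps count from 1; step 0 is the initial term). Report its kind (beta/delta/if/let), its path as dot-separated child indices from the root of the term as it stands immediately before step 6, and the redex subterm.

Working:
step 0: ((\x.4) (((\y.(let z = 5 in 7)) (\u.8)) + ((let v = (8 == 7) in 2) * (if false then 7 else 5))))
step 1: [beta@1.0] ((\x.4) ((let z = 5 in 7) + ((let v = (8 == 7) in 2) * (if false then 7 else 5))))
step 2: [let@1.0] ((\x.4) (7 + ((let v = (8 == 7) in 2) * (if false then 7 else 5))))
step 3: [delta@1.1.0.0] ((\x.4) (7 + ((let v = false in 2) * (if false then 7 else 5))))
step 4: [let@1.1.0] ((\x.4) (7 + (2 * (if false then 7 else 5))))
step 5: [if@1.1.1] ((\x.4) (7 + (2 * 5)))
step 6: [delta@1.1] ((\x.4) (7 + 10))

Answer: delta at 1.1 : (2 * 5)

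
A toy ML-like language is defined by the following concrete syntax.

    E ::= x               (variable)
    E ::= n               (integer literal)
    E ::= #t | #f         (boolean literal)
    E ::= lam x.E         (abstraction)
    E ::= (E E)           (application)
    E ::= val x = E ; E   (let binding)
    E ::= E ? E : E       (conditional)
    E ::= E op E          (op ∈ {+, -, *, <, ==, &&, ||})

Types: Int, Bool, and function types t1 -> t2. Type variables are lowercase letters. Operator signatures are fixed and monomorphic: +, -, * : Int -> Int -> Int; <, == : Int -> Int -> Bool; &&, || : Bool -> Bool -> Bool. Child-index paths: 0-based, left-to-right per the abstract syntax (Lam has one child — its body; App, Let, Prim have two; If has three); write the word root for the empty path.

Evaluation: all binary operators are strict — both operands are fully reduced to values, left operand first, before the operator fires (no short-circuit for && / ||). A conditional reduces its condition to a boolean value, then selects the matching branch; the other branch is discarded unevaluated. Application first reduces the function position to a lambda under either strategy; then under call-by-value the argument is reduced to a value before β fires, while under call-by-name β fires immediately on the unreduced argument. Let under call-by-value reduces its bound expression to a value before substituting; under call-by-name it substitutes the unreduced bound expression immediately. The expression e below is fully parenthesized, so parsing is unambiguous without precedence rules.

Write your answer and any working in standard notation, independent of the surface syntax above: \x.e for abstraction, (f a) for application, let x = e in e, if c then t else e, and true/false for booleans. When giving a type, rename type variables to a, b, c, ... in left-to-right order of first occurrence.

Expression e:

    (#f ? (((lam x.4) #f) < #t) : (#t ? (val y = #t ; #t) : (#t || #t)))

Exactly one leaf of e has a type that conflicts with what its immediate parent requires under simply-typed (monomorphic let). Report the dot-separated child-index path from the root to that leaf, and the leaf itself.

Working:
  unify Bool ~ Bool
\x._ : a -> Int
  unify a -> Int ~ Bool -> b
  unify a ~ Bool
  unify Int ~ b
_ _ : Int
  unify Int ~ Int
  unify Bool ~ Int
  FAIL: mismatch Bool ~ Int

Answer: 1.1 : true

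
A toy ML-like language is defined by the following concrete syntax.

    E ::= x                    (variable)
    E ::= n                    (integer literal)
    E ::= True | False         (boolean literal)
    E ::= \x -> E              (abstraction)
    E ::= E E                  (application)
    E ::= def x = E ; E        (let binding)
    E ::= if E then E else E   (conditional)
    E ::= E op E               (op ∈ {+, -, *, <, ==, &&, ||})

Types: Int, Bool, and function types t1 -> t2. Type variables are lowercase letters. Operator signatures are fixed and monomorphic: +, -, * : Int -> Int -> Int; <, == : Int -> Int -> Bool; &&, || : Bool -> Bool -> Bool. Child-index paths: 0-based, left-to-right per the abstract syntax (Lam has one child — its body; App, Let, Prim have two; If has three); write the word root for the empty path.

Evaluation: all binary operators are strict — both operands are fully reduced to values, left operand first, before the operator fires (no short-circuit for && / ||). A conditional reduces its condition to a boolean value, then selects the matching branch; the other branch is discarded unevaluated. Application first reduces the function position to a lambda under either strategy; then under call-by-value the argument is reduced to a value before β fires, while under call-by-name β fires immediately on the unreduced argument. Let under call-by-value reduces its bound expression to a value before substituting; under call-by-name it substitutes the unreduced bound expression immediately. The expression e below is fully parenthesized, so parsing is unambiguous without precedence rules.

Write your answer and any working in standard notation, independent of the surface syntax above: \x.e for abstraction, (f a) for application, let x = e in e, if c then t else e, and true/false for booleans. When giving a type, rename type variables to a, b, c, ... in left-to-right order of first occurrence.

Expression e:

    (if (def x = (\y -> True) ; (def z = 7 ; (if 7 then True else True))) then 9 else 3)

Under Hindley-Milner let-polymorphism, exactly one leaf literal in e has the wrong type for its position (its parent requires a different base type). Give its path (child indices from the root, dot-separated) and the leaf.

Answer: 0.1.1.0 : 7

Derivation:
\y._ : a -> Bool
let x : forall. a -> Bool
let z : Int
  unify Int ~ Bool
  FAIL: mismatch Int ~ Bool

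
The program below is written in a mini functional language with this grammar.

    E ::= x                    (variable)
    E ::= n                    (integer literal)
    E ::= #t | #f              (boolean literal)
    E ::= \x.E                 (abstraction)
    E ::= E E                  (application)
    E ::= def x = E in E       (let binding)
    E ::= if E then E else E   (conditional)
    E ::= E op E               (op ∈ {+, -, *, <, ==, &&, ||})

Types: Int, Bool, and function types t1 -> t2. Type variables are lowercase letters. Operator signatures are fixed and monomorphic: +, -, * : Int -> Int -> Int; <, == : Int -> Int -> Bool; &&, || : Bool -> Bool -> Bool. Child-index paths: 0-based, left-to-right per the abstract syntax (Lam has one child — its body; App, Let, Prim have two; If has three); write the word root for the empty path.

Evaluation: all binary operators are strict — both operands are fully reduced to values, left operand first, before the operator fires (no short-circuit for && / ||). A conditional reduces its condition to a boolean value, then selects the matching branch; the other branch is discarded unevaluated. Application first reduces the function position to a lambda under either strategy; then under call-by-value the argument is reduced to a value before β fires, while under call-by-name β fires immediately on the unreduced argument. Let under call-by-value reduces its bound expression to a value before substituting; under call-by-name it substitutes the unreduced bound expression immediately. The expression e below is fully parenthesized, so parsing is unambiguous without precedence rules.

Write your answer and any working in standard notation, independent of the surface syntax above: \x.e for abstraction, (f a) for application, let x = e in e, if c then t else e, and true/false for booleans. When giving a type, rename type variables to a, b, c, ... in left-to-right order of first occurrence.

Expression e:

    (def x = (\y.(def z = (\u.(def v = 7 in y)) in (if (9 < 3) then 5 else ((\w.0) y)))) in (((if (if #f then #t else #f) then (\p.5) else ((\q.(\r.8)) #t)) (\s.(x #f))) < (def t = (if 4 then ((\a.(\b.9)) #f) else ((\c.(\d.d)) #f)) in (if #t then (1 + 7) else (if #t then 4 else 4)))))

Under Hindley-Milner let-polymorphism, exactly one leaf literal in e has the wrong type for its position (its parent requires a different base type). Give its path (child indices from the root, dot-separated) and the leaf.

Trace:
let v : Int
y : a
\u._ : b -> a
let z : forall. b -> a
  unify Int ~ Int
  unify Int ~ Int
  unify Bool ~ Bool
\w._ : c -> Int
y : a
  unify c -> Int ~ a -> d
  unify c ~ a
  unify Int ~ d
_ _ : Int
  unify Int ~ Int
\y._ : a -> Int
let x : forall. a -> Int
  unify Bool ~ Bool
  unify Bool ~ Bool
  unify Bool ~ Bool
\p._ : e -> Int
\r._ : g -> Int
\q._ : f -> g -> Int
  unify f -> g -> Int ~ Bool -> h
  unify f ~ Bool
  unify g -> Int ~ h
_ _ : g -> Int
  unify e -> Int ~ g -> Int
  unify e ~ g
  unify Int ~ Int
x : j -> Int
  unify j -> Int ~ Bool -> k
  unify j ~ Bool
  unify Int ~ k
_ _ : Int
\s._ : i -> Int
  unify g -> Int ~ (i -> Int) -> l
  unify g ~ i -> Int
  unify Int ~ l
_ _ : Int
  unify Int ~ Int
  unify Int ~ Bool
  FAIL: mismatch Int ~ Bool

Answer: 1.1.0.0 : 4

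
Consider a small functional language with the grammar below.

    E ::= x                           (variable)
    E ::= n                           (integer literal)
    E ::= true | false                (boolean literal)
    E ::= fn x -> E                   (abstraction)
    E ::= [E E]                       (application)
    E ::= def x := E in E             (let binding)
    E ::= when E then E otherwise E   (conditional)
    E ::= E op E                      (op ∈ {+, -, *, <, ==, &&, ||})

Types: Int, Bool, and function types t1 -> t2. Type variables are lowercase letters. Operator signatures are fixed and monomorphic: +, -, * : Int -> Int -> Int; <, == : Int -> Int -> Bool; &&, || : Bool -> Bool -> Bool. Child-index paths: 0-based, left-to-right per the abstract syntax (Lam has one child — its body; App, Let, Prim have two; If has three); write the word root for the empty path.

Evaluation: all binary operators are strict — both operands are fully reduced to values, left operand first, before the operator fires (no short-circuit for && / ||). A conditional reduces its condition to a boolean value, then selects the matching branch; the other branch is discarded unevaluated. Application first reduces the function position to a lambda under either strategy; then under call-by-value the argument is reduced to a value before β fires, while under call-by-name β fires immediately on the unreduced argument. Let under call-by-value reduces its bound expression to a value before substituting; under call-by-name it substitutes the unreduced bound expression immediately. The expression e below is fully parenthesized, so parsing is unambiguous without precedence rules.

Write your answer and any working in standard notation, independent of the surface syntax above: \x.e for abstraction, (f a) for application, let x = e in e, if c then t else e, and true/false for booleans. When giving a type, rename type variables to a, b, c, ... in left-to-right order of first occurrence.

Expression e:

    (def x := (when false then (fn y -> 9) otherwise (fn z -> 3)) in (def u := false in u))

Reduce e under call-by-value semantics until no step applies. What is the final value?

Answer: false

Trace:
step 0: (let x = (if false then (\y.9) else (\z.3)) in (let u = false in u))
step 1: [if@0] (let x = (\z.3) in (let u = false in u))
step 2: [let@root] (let u = false in u)
step 3: [let@root] false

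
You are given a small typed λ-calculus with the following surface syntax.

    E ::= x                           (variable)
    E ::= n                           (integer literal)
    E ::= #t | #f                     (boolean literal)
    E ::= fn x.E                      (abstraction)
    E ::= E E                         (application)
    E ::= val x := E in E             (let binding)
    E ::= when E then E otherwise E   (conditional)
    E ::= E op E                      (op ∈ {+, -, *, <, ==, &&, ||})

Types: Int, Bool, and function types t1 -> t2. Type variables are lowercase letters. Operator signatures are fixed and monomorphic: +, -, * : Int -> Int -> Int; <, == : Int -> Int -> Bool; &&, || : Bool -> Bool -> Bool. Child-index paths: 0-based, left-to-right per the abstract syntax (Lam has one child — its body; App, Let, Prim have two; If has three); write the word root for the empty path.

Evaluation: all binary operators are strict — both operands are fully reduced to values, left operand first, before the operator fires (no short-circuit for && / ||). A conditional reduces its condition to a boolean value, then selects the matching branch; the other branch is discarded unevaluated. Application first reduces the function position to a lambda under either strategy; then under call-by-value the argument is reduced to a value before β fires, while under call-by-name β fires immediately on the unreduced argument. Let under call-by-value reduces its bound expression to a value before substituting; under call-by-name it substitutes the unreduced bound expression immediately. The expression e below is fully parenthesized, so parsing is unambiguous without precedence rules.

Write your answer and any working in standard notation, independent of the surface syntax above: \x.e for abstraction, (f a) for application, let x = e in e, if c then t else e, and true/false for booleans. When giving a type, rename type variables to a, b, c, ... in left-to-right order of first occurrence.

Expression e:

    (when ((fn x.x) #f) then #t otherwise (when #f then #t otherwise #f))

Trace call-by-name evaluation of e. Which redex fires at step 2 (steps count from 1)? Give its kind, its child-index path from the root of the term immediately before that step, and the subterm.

Answer: if at root : (if false then true else (if false then true else false))

Trace:
step 0: (if ((\x.x) false) then true else (if false then true else false))
step 1: [beta@0] (if false then true else (if false then true else false))
step 2: [if@root] (if false then true else false)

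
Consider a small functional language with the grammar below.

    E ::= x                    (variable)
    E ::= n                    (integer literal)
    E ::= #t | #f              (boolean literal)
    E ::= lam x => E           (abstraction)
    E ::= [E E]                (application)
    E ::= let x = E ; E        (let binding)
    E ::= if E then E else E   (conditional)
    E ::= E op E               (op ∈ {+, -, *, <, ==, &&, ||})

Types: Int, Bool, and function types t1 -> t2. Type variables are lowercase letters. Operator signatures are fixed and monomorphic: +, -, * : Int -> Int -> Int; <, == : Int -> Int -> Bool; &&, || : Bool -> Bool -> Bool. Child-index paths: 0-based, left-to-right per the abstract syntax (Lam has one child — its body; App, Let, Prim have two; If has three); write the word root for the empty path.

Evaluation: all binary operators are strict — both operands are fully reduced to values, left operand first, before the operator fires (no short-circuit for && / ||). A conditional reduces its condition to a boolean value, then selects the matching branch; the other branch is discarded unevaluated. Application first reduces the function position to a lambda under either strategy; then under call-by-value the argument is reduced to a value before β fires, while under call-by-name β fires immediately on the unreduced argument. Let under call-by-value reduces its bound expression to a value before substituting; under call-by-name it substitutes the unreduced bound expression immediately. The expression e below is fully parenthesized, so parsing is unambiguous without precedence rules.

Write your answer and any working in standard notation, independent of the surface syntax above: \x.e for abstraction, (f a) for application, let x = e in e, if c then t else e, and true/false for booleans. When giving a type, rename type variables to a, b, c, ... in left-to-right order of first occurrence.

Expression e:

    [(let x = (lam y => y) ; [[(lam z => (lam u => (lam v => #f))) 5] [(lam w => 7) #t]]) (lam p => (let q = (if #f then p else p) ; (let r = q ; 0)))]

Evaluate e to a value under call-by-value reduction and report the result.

Answer: false

Trace:
step 0: ((let x = (\y.y) in (((\z.(\u.(\v.false))) 5) ((\w.7) true))) (\p.(let q = (if false then p else p) in (let r = q in 0))))
step 1: [let@0] ((((\z.(\u.(\v.false))) 5) ((\w.7) true)) (\p.(let q = (if false then p else p) in (let r = q in 0))))
step 2: [beta@0.0] (((\u.(\v.false)) ((\w.7) true)) (\p.(let q = (if false then p else p) in (let r = q in 0))))
step 3: [beta@0.1] (((\u.(\v.false)) 7) (\p.(let q = (if false then p else p) in (let r = q in 0))))
step 4: [beta@0] ((\v.false) (\p.(let q = (if false then p else p) in (let r = q in 0))))
step 5: [beta@root] false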